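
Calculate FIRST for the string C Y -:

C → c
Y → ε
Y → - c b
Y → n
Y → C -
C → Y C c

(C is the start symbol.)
FIRST sets of the non-terminals involved (from the grammar, by fixed-point iteration):
  FIRST(C) = { '-', 'c', 'n' }

To compute FIRST(C Y -), process the symbols left to right:
Symbol C is a non-terminal. Add FIRST(C) \ {ε} = { '-', 'c', 'n' }
C is not nullable (ε ∉ FIRST(C)), so stop here.
FIRST(C Y -) = { '-', 'c', 'n' }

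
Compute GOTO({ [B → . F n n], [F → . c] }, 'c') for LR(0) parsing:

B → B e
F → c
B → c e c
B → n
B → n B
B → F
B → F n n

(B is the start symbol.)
{ [F → c .] }

GOTO(I, 'c') = CLOSURE({ [A → αX.β] : [A → α.Xβ] ∈ I, X = 'c' })

Items with dot before 'c', with the dot advanced:
  [F → . c] → [F → c .]
Closure adds nothing (no advanced item has the dot before a non-terminal).

GOTO = { [F → c .] }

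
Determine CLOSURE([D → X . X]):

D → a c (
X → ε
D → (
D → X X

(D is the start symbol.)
To compute CLOSURE, for each item [A → α.Bβ] where B is a non-terminal, add [B → .γ] for all productions B → γ; repeat for the newly added items until nothing changes.

Start with: [D → X . X]
  [D → X . X] has the dot before X: add [X → .]
No further items can be added.

CLOSURE = { [D → X . X], [X → .] }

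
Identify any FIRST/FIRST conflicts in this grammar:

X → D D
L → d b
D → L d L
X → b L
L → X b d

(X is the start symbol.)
Yes. X → D D / X → b L on { 'b' }; L → d b / L → X b d on { 'd' }

A FIRST/FIRST conflict occurs when two productions N → α and N → β for the same non-terminal have FIRST(α) ∩ FIRST(β) ≠ ∅ (with ε ∈ FIRST of a nullable right-hand side, so two nullable alternatives also conflict).

FIRST sets of the non-terminals at (or reachable through a nullable prefix from) the front of some alternative:
  FIRST(D) = { 'b', 'd' }
  FIRST(X) = { 'b', 'd' }

Productions for X:
  X → D D: FIRST = { 'b', 'd' }
  X → b L: FIRST = { 'b' }
Productions for L:
  L → d b: FIRST = { 'd' }
  L → X b d: FIRST = { 'b', 'd' }
D has only one production, so no FIRST/FIRST conflict is possible there.

Conflict for X: X → D D and X → b L
  Overlap: { 'b' }
Conflict for L: L → d b and L → X b d
  Overlap: { 'd' }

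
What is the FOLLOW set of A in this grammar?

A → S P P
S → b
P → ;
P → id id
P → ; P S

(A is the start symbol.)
To compute FOLLOW(A), find every occurrence of A on a right-hand side N → α A β: add FIRST(β) \ {ε}, and if β is empty or nullable also add FOLLOW(N). Iterate to a fixed point.

A is the start symbol, so $ ∈ FOLLOW(A).
A does not occur on any right-hand side.

Taking the union: FOLLOW(A) = { $ }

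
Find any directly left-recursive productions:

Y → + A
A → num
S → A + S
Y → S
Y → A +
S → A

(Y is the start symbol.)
Direct left recursion occurs when N → N α for some non-terminal N (the right-hand side begins with the left-hand side itself).

Y → + A: starts with '+'
A → num: starts with num
S → A + S: starts with A
Y → S: starts with S
Y → A +: starts with A
S → A: starts with A

No direct left recursion found.

Answer: No direct left recursion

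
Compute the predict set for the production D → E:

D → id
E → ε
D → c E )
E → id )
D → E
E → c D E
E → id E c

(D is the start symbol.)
PREDICT(D → E) = (FIRST(RHS) \ {ε}) ∪ (FOLLOW(D) if ε ∈ FIRST(RHS), i.e. RHS ⇒* ε)
FIRST(E) = { 'c', 'id', ε }
FIRST(E) = { 'c', 'id', ε }
ε ∈ FIRST(E) (the right-hand side is nullable), so add FOLLOW(D) = { $, ')', 'c', 'id' }
PREDICT(D → E) = { $, ')', 'c', 'id' }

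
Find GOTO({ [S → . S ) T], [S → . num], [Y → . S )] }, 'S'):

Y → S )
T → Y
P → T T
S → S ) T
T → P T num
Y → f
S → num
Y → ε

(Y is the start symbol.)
{ [S → S . ) T], [Y → S . )] }

GOTO(I, 'S') = CLOSURE({ [A → αX.β] : [A → α.Xβ] ∈ I, X = 'S' })

Items with dot before 'S', with the dot advanced:
  [S → . S ) T] → [S → S . ) T]
  [Y → . S )] → [Y → S . )]
Closure adds nothing (no advanced item has the dot before a non-terminal).

GOTO = { [S → S . ) T], [Y → S . )] }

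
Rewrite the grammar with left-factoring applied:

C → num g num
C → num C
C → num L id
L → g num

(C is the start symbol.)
Left-factoring transforms A → αβ₁ | αβ₂ into A → αA' and A' → β₁ | β₂
(α is the longest common prefix among the alternatives). Repeat until
no nonterminal has two alternatives with a common prefix.

Round 1: C has alternatives sharing prefix 'num'. Introduce C': C → num C'
  Add: C' → g num
  Add: C' → C
  Add: C' → L id

No remaining common prefixes — done.

Resulting grammar:
C → num C'
C' → g num
C' → C
C' → L id
L → g num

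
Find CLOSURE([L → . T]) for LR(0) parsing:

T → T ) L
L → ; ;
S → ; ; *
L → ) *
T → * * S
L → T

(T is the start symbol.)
To compute CLOSURE, for each item [A → α.Bβ] where B is a non-terminal, add [B → .γ] for all productions B → γ; repeat for the newly added items until nothing changes.

Start with: [L → . T]
  [L → . T] has the dot before T: add [T → . T ) L], [T → . * * S]
No further items can be added.

CLOSURE = { [L → . T], [T → . * * S], [T → . T ) L] }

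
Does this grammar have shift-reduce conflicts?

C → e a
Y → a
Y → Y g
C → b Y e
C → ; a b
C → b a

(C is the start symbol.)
Augment with C' → C and build the canonical LR(0) collection (I0 = CLOSURE({[C' → . C]}), then GOTO on every symbol after a dot until no new states appear). It has 12 states:
  I0: { [C → . ; a b], [C → . b Y e], [C → . b a], [C → . e a], [C' → . C] }  — shift
  I1: { [C → ; . a b] }  — shift
  I2: { [C' → C .] }  — accept
  I3: { [C → b . Y e], [C → b . a], [Y → . Y g], [Y → . a] }  — shift
  I4: { [C → e . a] }  — shift
  I5: { [C → e a .] }  — reduce
  I6: { [C → b Y . e], [Y → Y . g] }  — shift
  I7: { [C → b a .], [Y → a .] }  — 2 reduces
  I8: { [C → b Y e .] }  — reduce
  I9: { [Y → Y g .] }  — reduce
  I10: { [C → ; a . b] }  — shift
  I11: { [C → ; a b .] }  — reduce

No state contains both a complete item and a shift item.

Answer: No shift-reduce conflicts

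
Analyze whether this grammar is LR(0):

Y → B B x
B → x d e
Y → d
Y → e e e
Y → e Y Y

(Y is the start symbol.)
A grammar is LR(0) if no state in the canonical LR(0) collection has:
  - both a shift item (dot before a terminal) and a complete item (shift-reduce conflict), or
  - two or more complete items (reduce-reduce conflict; the accept item [Y' → Y .] counts as a complete item here).

Augment with Y' → Y and build the canonical LR(0) collection (I0 = CLOSURE({[Y' → . Y]}), then GOTO on every symbol after a dot until no new states appear). It has 14 states:
  I0: { [B → . x d e], [Y → . B B x], [Y → . d], [Y → . e Y Y], [Y → . e e e], [Y' → . Y] }  — shift
  I1: { [B → . x d e], [Y → B . B x] }  — shift
  I2: { [Y' → Y .] }  — accept
  I3: { [Y → d .] }  — reduce
  I4: { [B → . x d e], [Y → . B B x], [Y → . d], [Y → . e Y Y], [Y → . e e e], [Y → e . Y Y], [Y → e . e e] }  — shift
  I5: { [B → x . d e] }  — shift
  I6: { [B → x d . e] }  — shift
  I7: { [B → x d e .] }  — reduce
  I8: { [B → . x d e], [Y → . B B x], [Y → . d], [Y → . e Y Y], [Y → . e e e], [Y → e Y . Y] }  — shift
  I9: { [B → . x d e], [Y → . B B x], [Y → . d], [Y → . e Y Y], [Y → . e e e], [Y → e . Y Y], [Y → e . e e], [Y → e e . e] }  — shift
  I10: { [B → . x d e], [Y → . B B x], [Y → . d], [Y → . e Y Y], [Y → . e e e], [Y → e . Y Y], [Y → e . e e], [Y → e e . e], [Y → e e e .] }  — shift, reduce
  I11: { [Y → e Y Y .] }  — reduce
  I12: { [Y → B B . x] }  — shift
  I13: { [Y → B B x .] }  — reduce

Conflict in state I10:
  Shift-reduce conflict between [Y → e e e .] and [B → . x d e]
So the grammar is NOT LR(0).

Answer: No. Shift-reduce conflict between [Y → e e e .] and [B → . x d e]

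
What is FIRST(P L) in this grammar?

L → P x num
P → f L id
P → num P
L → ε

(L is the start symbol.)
{ 'f', 'num' }

FIRST sets of the non-terminals involved (from the grammar, by fixed-point iteration):
  FIRST(P) = { 'f', 'num' }

To compute FIRST(P L), process the symbols left to right:
Symbol P is a non-terminal. Add FIRST(P) \ {ε} = { 'f', 'num' }
P is not nullable (ε ∉ FIRST(P)), so stop here.
FIRST(P L) = { 'f', 'num' }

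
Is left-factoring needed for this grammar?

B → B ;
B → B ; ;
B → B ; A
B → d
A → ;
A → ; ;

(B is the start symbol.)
Left-factoring is needed when two productions for the same non-terminal
share a common prefix on the right-hand side.

Productions for B:
  B → B ;
  B → B ; ;
  B → B ; A
  B → d
Productions for A:
  A → ;
  A → ; ;

Found common prefix 'B ;' in productions for B
Found common prefix ';' in productions for A

Answer: Yes, B has productions with common prefix 'B ;'; A has productions with common prefix ';'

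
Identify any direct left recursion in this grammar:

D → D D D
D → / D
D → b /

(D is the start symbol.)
Yes, D is left-recursive

Direct left recursion occurs when N → N α for some non-terminal N (the right-hand side begins with the left-hand side itself).

D → D D D: LEFT RECURSIVE (starts with D)
D → / D: starts with '/'
D → b /: starts with b

The grammar has direct left recursion on: D.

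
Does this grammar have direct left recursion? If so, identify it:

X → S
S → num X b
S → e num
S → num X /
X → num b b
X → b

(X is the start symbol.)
No direct left recursion

Direct left recursion occurs when N → N α for some non-terminal N (the right-hand side begins with the left-hand side itself).

X → S: starts with S
S → num X b: starts with num
S → e num: starts with e
S → num X /: starts with num
X → num b b: starts with num
X → b: starts with b

No direct left recursion found.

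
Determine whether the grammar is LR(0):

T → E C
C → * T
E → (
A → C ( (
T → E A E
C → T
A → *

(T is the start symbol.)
No. Shift-reduce conflict between [A → * .] and [E → . (]

A grammar is LR(0) if no state in the canonical LR(0) collection has:
  - both a shift item (dot before a terminal) and a complete item (shift-reduce conflict), or
  - two or more complete items (reduce-reduce conflict; the accept item [T' → T .] counts as a complete item here).

Augment with T' → T and build the canonical LR(0) collection (I0 = CLOSURE({[T' → . T]}), then GOTO on every symbol after a dot until no new states appear). It has 12 states:
  I0: { [E → . (], [T → . E A E], [T → . E C], [T' → . T] }  — shift
  I1: { [E → ( .] }  — reduce
  I2: { [A → . *], [A → . C ( (], [C → . * T], [C → . T], [E → . (], [T → . E A E], [T → . E C], [T → E . A E], [T → E . C] }  — shift
  I3: { [T' → T .] }  — accept
  I4: { [A → * .], [C → * . T], [E → . (], [T → . E A E], [T → . E C] }  — shift, reduce
  I5: { [E → . (], [T → E A . E] }  — shift
  I6: { [A → C . ( (], [T → E C .] }  — shift, reduce
  I7: { [C → T .] }  — reduce
  I8: { [A → C ( . (] }  — shift
  I9: { [A → C ( ( .] }  — reduce
  I10: { [T → E A E .] }  — reduce
  I11: { [C → * T .] }  — reduce

Conflict in state I4:
  Shift-reduce conflict between [A → * .] and [E → . (]
So the grammar is NOT LR(0).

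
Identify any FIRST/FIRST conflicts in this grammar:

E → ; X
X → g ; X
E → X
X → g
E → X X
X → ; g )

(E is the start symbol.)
A FIRST/FIRST conflict occurs when two productions N → α and N → β for the same non-terminal have FIRST(α) ∩ FIRST(β) ≠ ∅ (with ε ∈ FIRST of a nullable right-hand side, so two nullable alternatives also conflict).

FIRST sets of the non-terminals at (or reachable through a nullable prefix from) the front of some alternative:
  FIRST(X) = { ';', 'g' }

Productions for E:
  E → ; X: FIRST = { ';' }
  E → X: FIRST = { ';', 'g' }
  E → X X: FIRST = { ';', 'g' }
Productions for X:
  X → g ; X: FIRST = { 'g' }
  X → g: FIRST = { 'g' }
  X → ; g ): FIRST = { ';' }

Conflict for E: E → ; X and E → X
  Overlap: { ';' }
Conflict for E: E → ; X and E → X X
  Overlap: { ';' }
Conflict for E: E → X and E → X X
  Overlap: { ';', 'g' }
Conflict for X: X → g ; X and X → g
  Overlap: { 'g' }

Answer: Yes. E → ';' X / E → X on { ';' }; E → ';' X / E → X X on { ';' }; E → X / E → X X on { ';', 'g' }; X → g ';' X / X → g on { 'g' }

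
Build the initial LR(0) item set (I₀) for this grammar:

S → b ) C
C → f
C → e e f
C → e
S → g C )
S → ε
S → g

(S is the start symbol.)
First, augment the grammar with S' → S
I₀ = CLOSURE({ [S' → . S] }):
  [S' → . S] has the dot before S: add [S → . b ) C], [S → . g C )], [S → .], [S → . g]
No further items can be added.

I₀ = { [S → . b ) C], [S → . g C )], [S → . g], [S → .], [S' → . S] }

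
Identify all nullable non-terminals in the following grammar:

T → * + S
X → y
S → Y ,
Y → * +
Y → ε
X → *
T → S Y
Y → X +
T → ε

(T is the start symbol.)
{ 'T', 'Y' }

A non-terminal is nullable if it can derive ε (the empty string): either it has an ε-production, or it has a production whose right-hand side consists entirely of nullable non-terminals.

ε-productions: Y → ε, T → ε
So Y, T are immediately nullable.
No further non-terminal can be added: every production for the remaining non-terminals contains a terminal or a non-nullable non-terminal.
Nullable = { 'T', 'Y' }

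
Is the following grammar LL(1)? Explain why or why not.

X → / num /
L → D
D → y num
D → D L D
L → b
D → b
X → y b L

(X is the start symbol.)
No. Predict set conflict for L: { 'b' }

A grammar is LL(1) if for each non-terminal N with multiple productions, the predict sets of those productions are pairwise disjoint, where PREDICT(N → α) = (FIRST(α) \ {ε}) ∪ (FOLLOW(N) if α ⇒* ε).

Relevant sets:
  FIRST(D) = { 'b', 'y' }

For X:
  PREDICT(X → '/' num '/') = { '/' }
  PREDICT(X → y b L) = { 'y' }
For L:
  PREDICT(L → D) = { 'b', 'y' }
  PREDICT(L → b) = { 'b' }
For D:
  PREDICT(D → y num) = { 'y' }
  PREDICT(D → D L D) = { 'b', 'y' }
  PREDICT(D → b) = { 'b' }

Conflict found: Predict set conflict for L: { 'b' }
The grammar is NOT LL(1).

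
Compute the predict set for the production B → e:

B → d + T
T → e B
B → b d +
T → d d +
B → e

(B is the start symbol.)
PREDICT(B → e) = (FIRST(RHS) \ {ε}) ∪ (FOLLOW(B) if ε ∈ FIRST(RHS), i.e. RHS ⇒* ε)
FIRST(e) = { 'e' }
ε ∉ FIRST(e), so FOLLOW(B) is not added.
PREDICT(B → e) = { 'e' }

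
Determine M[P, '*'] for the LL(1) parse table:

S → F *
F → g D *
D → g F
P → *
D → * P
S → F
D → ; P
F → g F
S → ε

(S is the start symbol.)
P → *

To find M[P, '*'], we find productions for P where '*' is in the predict set (PREDICT(N → α) = (FIRST(α) \ {ε}) ∪ (FOLLOW(N) if α ⇒* ε)).

P → *: PREDICT = { '*' }
  '*' is in predict set, so this production goes in M[P, '*']

M[P, '*'] = P → *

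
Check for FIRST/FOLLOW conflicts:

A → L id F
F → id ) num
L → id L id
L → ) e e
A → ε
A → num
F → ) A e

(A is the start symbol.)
No FIRST/FOLLOW conflicts.

Nullable non-terminals: A.
FIRST sets used below: FIRST(L) = { ')', 'id' }

A: nullable alternative(s) A → ε; FOLLOW(A) = { $, 'e' }
  A → L id F: FIRST \ {ε} = { ')', 'id' } — disjoint from FOLLOW(A)
  A → ε: FIRST \ {ε} = { } — this is the only nullable alternative, skip
  A → num: FIRST \ {ε} = { 'num' } — disjoint from FOLLOW(A)

F, L have no nullable alternative, so no FIRST/FOLLOW check is needed there.

No FIRST/FOLLOW conflicts found.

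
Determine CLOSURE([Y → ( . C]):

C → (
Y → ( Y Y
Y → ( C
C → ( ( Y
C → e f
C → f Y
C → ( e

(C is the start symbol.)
{ [C → . ( ( Y], [C → . ( e], [C → . (], [C → . e f], [C → . f Y], [Y → ( . C] }

To compute CLOSURE, for each item [A → α.Bβ] where B is a non-terminal, add [B → .γ] for all productions B → γ; repeat for the newly added items until nothing changes.

Start with: [Y → ( . C]
  [Y → ( . C] has the dot before C: add [C → . (], [C → . ( ( Y], [C → . e f], [C → . f Y], [C → . ( e]
No further items can be added.

CLOSURE = { [C → . ( ( Y], [C → . ( e], [C → . (], [C → . e f], [C → . f Y], [Y → ( . C] }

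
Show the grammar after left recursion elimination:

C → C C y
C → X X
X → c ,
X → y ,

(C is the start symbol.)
C → X X C'
C' → C y C'
C' → ε
X → c ,
X → y ,

C is directly left-recursive. The standard transformation for
  A → A α₁ | ... | A α_m | β₁ | ... | β_n
is
  A  → β₁ A' | ... | β_n A'
  A' → α₁ A' | ... | α_m A' | ε

C → X X becomes C → X X C'
C → C C y becomes C' → C y C'
Add C' → ε

Productions for other non-terminals are unchanged:
  X → c ,
  X → y ,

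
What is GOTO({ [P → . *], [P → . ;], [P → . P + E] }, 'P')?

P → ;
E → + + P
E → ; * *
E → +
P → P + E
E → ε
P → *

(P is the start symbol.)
GOTO(I, 'P') = CLOSURE({ [A → αX.β] : [A → α.Xβ] ∈ I, X = 'P' })

Items with dot before 'P', with the dot advanced:
  [P → . P + E] → [P → P . + E]
Closure adds nothing (no advanced item has the dot before a non-terminal).

GOTO = { [P → P . + E] }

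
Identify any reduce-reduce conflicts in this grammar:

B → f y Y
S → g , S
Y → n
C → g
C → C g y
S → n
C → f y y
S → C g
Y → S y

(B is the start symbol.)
Yes — I9: [S → n .] vs [Y → n .]

Augment with B' → B and build the canonical LR(0) collection (I0 = CLOSURE({[B' → . B]}), then GOTO on every symbol after a dot until no new states appear). It has 18 states:
  I0: { [B → . f y Y], [B' → . B] }  — shift
  I1: { [B' → B .] }  — accept
  I2: { [B → f . y Y] }  — shift
  I3: { [B → f y . Y], [C → . C g y], [C → . f y y], [C → . g], [S → . C g], [S → . g , S], [S → . n], [Y → . S y], [Y → . n] }  — shift
  I4: { [C → C . g y], [S → C . g] }  — shift
  I5: { [Y → S . y] }  — shift
  I6: { [B → f y Y .] }  — reduce
  I7: { [C → f . y y] }  — shift
  I8: { [C → g .], [S → g . , S] }  — shift, reduce
  I9: { [S → n .], [Y → n .] }  — 2 reduces
  I10: { [C → . C g y], [C → . f y y], [C → . g], [S → . C g], [S → . g , S], [S → . n], [S → g , . S] }  — shift
  I11: { [S → g , S .] }  — reduce
  I12: { [S → n .] }  — reduce
  I13: { [C → f y . y] }  — shift
  I14: { [C → f y y .] }  — reduce
  I15: { [Y → S y .] }  — reduce
  I16: { [C → C g . y], [S → C g .] }  — shift, reduce
  I17: { [C → C g y .] }  — reduce

I9 contains complete items [S → n .], [Y → n .] — reduce-reduce conflict.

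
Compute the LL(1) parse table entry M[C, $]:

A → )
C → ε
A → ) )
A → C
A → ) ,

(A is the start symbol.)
C → ε

To find M[C, $], we find productions for C where $ is in the predict set (PREDICT(N → α) = (FIRST(α) \ {ε}) ∪ (FOLLOW(N) if α ⇒* ε)).

Relevant sets:
  FOLLOW(C) = { $ }

C → ε: PREDICT = { $ }
  $ is in predict set, so this production goes in M[C, $]

M[C, $] = C → ε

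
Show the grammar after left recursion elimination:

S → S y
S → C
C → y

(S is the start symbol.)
S → C S'
S' → y S'
S' → ε
C → y

S is directly left-recursive. The standard transformation for
  A → A α₁ | ... | A α_m | β₁ | ... | β_n
is
  A  → β₁ A' | ... | β_n A'
  A' → α₁ A' | ... | α_m A' | ε

S → C becomes S → C S'
S → S y becomes S' → y S'
Add S' → ε

Productions for other non-terminals are unchanged:
  C → y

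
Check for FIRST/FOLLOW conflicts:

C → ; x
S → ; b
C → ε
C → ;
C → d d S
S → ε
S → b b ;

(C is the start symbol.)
No FIRST/FOLLOW conflicts.

Nullable non-terminals: C, S.

C: nullable alternative(s) C → ε; FOLLOW(C) = { $ }
  C → ; x: FIRST \ {ε} = { ';' } — disjoint from FOLLOW(C)
  C → ε: FIRST \ {ε} = { } — this is the only nullable alternative, skip
  C → ;: FIRST \ {ε} = { ';' } — disjoint from FOLLOW(C)
  C → d d S: FIRST \ {ε} = { 'd' } — disjoint from FOLLOW(C)

S: nullable alternative(s) S → ε; FOLLOW(S) = { $ }
  S → ; b: FIRST \ {ε} = { ';' } — disjoint from FOLLOW(S)
  S → ε: FIRST \ {ε} = { } — this is the only nullable alternative, skip
  S → b b ;: FIRST \ {ε} = { 'b' } — disjoint from FOLLOW(S)

No FIRST/FOLLOW conflicts found.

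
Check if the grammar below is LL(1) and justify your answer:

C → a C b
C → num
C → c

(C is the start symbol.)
Yes, the grammar is LL(1).

A grammar is LL(1) if for each non-terminal N with multiple productions, the predict sets of those productions are pairwise disjoint, where PREDICT(N → α) = (FIRST(α) \ {ε}) ∪ (FOLLOW(N) if α ⇒* ε).

For C:
  PREDICT(C → a C b) = { 'a' }
  PREDICT(C → num) = { 'num' }
  PREDICT(C → c) = { 'c' }

All predict sets are disjoint. The grammar IS LL(1).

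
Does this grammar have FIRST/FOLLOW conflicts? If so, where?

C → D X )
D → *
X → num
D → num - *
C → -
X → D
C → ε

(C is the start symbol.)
No FIRST/FOLLOW conflicts.

Nullable non-terminals: C.
FIRST sets used below: FIRST(D) = { '*', 'num' }

C: nullable alternative(s) C → ε; FOLLOW(C) = { $ }
  C → D X ): FIRST \ {ε} = { '*', 'num' } — disjoint from FOLLOW(C)
  C → -: FIRST \ {ε} = { '-' } — disjoint from FOLLOW(C)
  C → ε: FIRST \ {ε} = { } — this is the only nullable alternative, skip

D, X have no nullable alternative, so no FIRST/FOLLOW check is needed there.

No FIRST/FOLLOW conflicts found.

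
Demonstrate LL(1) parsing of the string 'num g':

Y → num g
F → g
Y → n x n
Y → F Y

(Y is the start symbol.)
LL(1) parsing maintains a stack (initially the start symbol over $) and the input. At each step: if the stack top is a terminal, match it against the current input token; if it is a non-terminal N, replace it with the RHS of M[N, lookahead] (the unique production whose predict set contains the lookahead).

Stack is shown with the top on the left.

Stack    Input    Action
------------------------
Y $      num g $  output Y → num g
num g $  num g $  match 'num'
g $      g $      match 'g'
$        $        accept

The string is accepted.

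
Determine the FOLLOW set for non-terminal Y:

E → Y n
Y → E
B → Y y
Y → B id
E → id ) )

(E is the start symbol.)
{ 'n', 'y' }

To compute FOLLOW(Y), find every occurrence of Y on a right-hand side N → α Y β: add FIRST(β) \ {ε}, and if β is empty or nullable also add FOLLOW(N). Iterate to a fixed point.

In E → Y n: Y is followed by n, add FIRST(n) \ {ε} = { 'n' }
In B → Y y: Y is followed by y, add FIRST(y) \ {ε} = { 'y' }

Taking the union: FOLLOW(Y) = { 'n', 'y' }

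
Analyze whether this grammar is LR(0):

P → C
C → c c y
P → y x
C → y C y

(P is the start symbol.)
A grammar is LR(0) if no state in the canonical LR(0) collection has:
  - both a shift item (dot before a terminal) and a complete item (shift-reduce conflict), or
  - two or more complete items (reduce-reduce conflict; the accept item [P' → P .] counts as a complete item here).

Augment with P' → P and build the canonical LR(0) collection (I0 = CLOSURE({[P' → . P]}), then GOTO on every symbol after a dot until no new states appear). It has 11 states:
  I0: { [C → . c c y], [C → . y C y], [P → . C], [P → . y x], [P' → . P] }  — shift
  I1: { [P → C .] }  — reduce
  I2: { [P' → P .] }  — accept
  I3: { [C → c . c y] }  — shift
  I4: { [C → . c c y], [C → . y C y], [C → y . C y], [P → y . x] }  — shift
  I5: { [C → y C . y] }  — shift
  I6: { [P → y x .] }  — reduce
  I7: { [C → . c c y], [C → . y C y], [C → y . C y] }  — shift
  I8: { [C → y C y .] }  — reduce
  I9: { [C → c c . y] }  — shift
  I10: { [C → c c y .] }  — reduce

Every state is either a pure shift/goto state or contains exactly one complete item and nothing to shift — no conflicts. The grammar is LR(0).

Answer: Yes, the grammar is LR(0)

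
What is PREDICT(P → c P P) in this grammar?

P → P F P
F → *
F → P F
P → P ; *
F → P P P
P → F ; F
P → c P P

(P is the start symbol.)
{ 'c' }

PREDICT(P → c P P) = (FIRST(RHS) \ {ε}) ∪ (FOLLOW(P) if ε ∈ FIRST(RHS), i.e. RHS ⇒* ε)
FIRST(c P P) = { 'c' }
ε ∉ FIRST(c P P), so FOLLOW(P) is not added.
PREDICT(P → c P P) = { 'c' }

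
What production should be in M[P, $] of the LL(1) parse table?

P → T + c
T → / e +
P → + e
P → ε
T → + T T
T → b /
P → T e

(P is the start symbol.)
P → ε

To find M[P, $], we find productions for P where $ is in the predict set (PREDICT(N → α) = (FIRST(α) \ {ε}) ∪ (FOLLOW(N) if α ⇒* ε)).

Relevant sets:
  FIRST(T) = { '+', '/', 'b' }
  FOLLOW(P) = { $ }

P → T + c: PREDICT = { '+', '/', 'b' }
P → + e: PREDICT = { '+' }
P → ε: PREDICT = { $ }
  $ is in predict set, so this production goes in M[P, $]
P → T e: PREDICT = { '+', '/', 'b' }

M[P, $] = P → ε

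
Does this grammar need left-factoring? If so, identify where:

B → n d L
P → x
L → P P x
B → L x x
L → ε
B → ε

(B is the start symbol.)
No, left-factoring is not needed

Left-factoring is needed when two productions for the same non-terminal
share a common prefix on the right-hand side.

Productions for B:
  B → n d L
  B → L x x
  B → ε
Productions for L:
  L → P P x
  L → ε

No common prefixes found.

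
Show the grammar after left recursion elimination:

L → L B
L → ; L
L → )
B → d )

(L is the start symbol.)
L is directly left-recursive. The standard transformation for
  A → A α₁ | ... | A α_m | β₁ | ... | β_n
is
  A  → β₁ A' | ... | β_n A'
  A' → α₁ A' | ... | α_m A' | ε

L → ; L becomes L → ; L L'
L → ) becomes L → ) L'
L → L B becomes L' → B L'
Add L' → ε

Productions for other non-terminals are unchanged:
  B → d )

Resulting grammar:
L → ; L L'
L → ) L'
L' → B L'
L' → ε
B → d )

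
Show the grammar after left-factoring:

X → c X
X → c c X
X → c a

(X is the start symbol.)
Left-factoring transforms A → αβ₁ | αβ₂ into A → αA' and A' → β₁ | β₂
(α is the longest common prefix among the alternatives). Repeat until
no nonterminal has two alternatives with a common prefix.

Round 1: X has alternatives sharing prefix 'c'. Introduce X': X → c X'
  Add: X' → X
  Add: X' → c X
  Add: X' → a

No remaining common prefixes — done.

Resulting grammar:
X → c X'
X' → X
X' → c X
X' → a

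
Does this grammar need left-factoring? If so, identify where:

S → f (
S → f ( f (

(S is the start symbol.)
Left-factoring is needed when two productions for the same non-terminal
share a common prefix on the right-hand side.

Productions for S:
  S → f (
  S → f ( f (

Found common prefix 'f (' in productions for S

Answer: Yes, S has productions with common prefix 'f ('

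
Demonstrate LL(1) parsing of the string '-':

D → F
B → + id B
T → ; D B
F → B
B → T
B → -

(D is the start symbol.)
LL(1) parsing maintains a stack (initially the start symbol over $) and the input. At each step: if the stack top is a terminal, match it against the current input token; if it is a non-terminal N, replace it with the RHS of M[N, lookahead] (the unique production whose predict set contains the lookahead).

Stack is shown with the top on the left.

Stack  Input  Action
--------------------
D $    - $    output D → F
F $    - $    output F → B
B $    - $    output B → -
- $    - $    match '-'
$      $      accept

The string is accepted.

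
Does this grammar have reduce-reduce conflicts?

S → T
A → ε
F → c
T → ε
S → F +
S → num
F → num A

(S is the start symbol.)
A reduce-reduce conflict occurs when an LR(0) state has two complete items [A → α .] and [B → β .] — both call for a reduction, and with no lookahead the parser cannot choose between them.

Augment with S' → S and build the canonical LR(0) collection (I0 = CLOSURE({[S' → . S]}), then GOTO on every symbol after a dot until no new states appear). It has 8 states:
  I0: { [F → . c], [F → . num A], [S → . F +], [S → . T], [S → . num], [S' → . S], [T → .] }  — shift, reduce
  I1: { [S → F . +] }  — shift
  I2: { [S' → S .] }  — accept
  I3: { [S → T .] }  — reduce
  I4: { [F → c .] }  — reduce
  I5: { [A → .], [F → num . A], [S → num .] }  — 2 reduces
  I6: { [F → num A .] }  — reduce
  I7: { [S → F + .] }  — reduce

I5 contains complete items [A → .], [S → num .] — reduce-reduce conflict.

Answer: Yes — I5: [A → .] vs [S → num .]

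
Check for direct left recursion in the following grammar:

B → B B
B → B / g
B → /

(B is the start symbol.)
Yes, B is left-recursive

Direct left recursion occurs when N → N α for some non-terminal N (the right-hand side begins with the left-hand side itself).

B → B B: LEFT RECURSIVE (starts with B)
B → B / g: LEFT RECURSIVE (starts with B)
B → /: starts with '/'

The grammar has direct left recursion on: B.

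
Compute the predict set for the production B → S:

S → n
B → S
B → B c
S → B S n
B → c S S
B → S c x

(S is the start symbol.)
PREDICT(B → S) = (FIRST(RHS) \ {ε}) ∪ (FOLLOW(B) if ε ∈ FIRST(RHS), i.e. RHS ⇒* ε)
FIRST(S) = { 'c', 'n' }
FIRST(S) = { 'c', 'n' }
ε ∉ FIRST(S), so FOLLOW(B) is not added.
PREDICT(B → S) = { 'c', 'n' }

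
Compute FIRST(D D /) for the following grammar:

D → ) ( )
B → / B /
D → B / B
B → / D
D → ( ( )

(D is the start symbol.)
{ '(', ')', '/' }

FIRST sets of the non-terminals involved (from the grammar, by fixed-point iteration):
  FIRST(D) = { '(', ')', '/' }

To compute FIRST(D D /), process the symbols left to right:
Symbol D is a non-terminal. Add FIRST(D) \ {ε} = { '(', ')', '/' }
D is not nullable (ε ∉ FIRST(D)), so stop here.
FIRST(D D /) = { '(', ')', '/' }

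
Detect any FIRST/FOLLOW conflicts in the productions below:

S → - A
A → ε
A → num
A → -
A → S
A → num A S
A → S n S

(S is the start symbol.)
Nullable non-terminals: A.
FIRST sets used below: FIRST(S) = { '-' }

A: nullable alternative(s) A → ε; FOLLOW(A) = { $, '-', 'n' }
  A → ε: FIRST \ {ε} = { } — this is the only nullable alternative, skip
  A → num: FIRST \ {ε} = { 'num' } — disjoint from FOLLOW(A)
  A → -: FIRST \ {ε} = { '-' } — overlaps FOLLOW(A) on { '-' }: CONFLICT
  A → S: FIRST \ {ε} = { '-' } — overlaps FOLLOW(A) on { '-' }: CONFLICT
  A → num A S: FIRST \ {ε} = { 'num' } — disjoint from FOLLOW(A)
  A → S n S: FIRST \ {ε} = { '-' } — overlaps FOLLOW(A) on { '-' }: CONFLICT

S has no nullable alternative, so no FIRST/FOLLOW check is needed there.

So the grammar has 3 FIRST/FOLLOW conflicts (marked CONFLICT above).

Answer: Yes. A → '-' with FOLLOW(A) on { '-' }; A → S with FOLLOW(A) on { '-' }; A → S n S with FOLLOW(A) on { '-' }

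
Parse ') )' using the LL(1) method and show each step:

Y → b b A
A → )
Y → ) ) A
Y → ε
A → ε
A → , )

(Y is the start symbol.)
Stack is shown with the top on the left.

Stack    Input  Action
----------------------
Y $      ) ) $  output Y → ) ) A
) ) A $  ) ) $  match ')'
) A $    ) $    match ')'
A $      $      output A → ε
$        $      accept

The string is accepted.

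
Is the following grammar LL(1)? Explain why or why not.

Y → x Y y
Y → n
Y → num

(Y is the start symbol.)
Yes, the grammar is LL(1).

A grammar is LL(1) if for each non-terminal N with multiple productions, the predict sets of those productions are pairwise disjoint, where PREDICT(N → α) = (FIRST(α) \ {ε}) ∪ (FOLLOW(N) if α ⇒* ε).

For Y:
  PREDICT(Y → x Y y) = { 'x' }
  PREDICT(Y → n) = { 'n' }
  PREDICT(Y → num) = { 'num' }

All predict sets are disjoint. The grammar IS LL(1).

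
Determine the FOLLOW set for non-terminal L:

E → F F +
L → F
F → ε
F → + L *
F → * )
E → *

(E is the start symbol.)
{ '*' }

In F → + L *: L is followed by '*', add FIRST('*') \ {ε} = { '*' }

Taking the union: FOLLOW(L) = { '*' }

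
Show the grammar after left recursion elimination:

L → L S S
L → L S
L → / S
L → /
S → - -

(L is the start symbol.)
L is directly left-recursive. The standard transformation for
  A → A α₁ | ... | A α_m | β₁ | ... | β_n
is
  A  → β₁ A' | ... | β_n A'
  A' → α₁ A' | ... | α_m A' | ε

L → / S becomes L → / S L'
L → / becomes L → / L'
L → L S S becomes L' → S S L'
L → L S becomes L' → S L'
Add L' → ε

Productions for other non-terminals are unchanged:
  S → - -

Resulting grammar:
L → / S L'
L → / L'
L' → S S L'
L' → S L'
L' → ε
S → - -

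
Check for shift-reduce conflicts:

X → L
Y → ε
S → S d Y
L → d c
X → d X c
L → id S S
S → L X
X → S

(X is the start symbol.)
Augment with X' → X and build the canonical LR(0) collection (I0 = CLOSURE({[X' → . X]}), then GOTO on every symbol after a dot until no new states appear). It has 17 states:
  I0: { [L → . d c], [L → . id S S], [S → . L X], [S → . S d Y], [X → . L], [X → . S], [X → . d X c], [X' → . X] }  — shift
  I1: { [L → . d c], [L → . id S S], [S → . L X], [S → . S d Y], [S → L . X], [X → . L], [X → . S], [X → . d X c], [X → L .] }  — shift, reduce
  I2: { [S → S . d Y], [X → S .] }  — shift, reduce
  I3: { [X' → X .] }  — accept
  I4: { [L → . d c], [L → . id S S], [L → d . c], [S → . L X], [S → . S d Y], [X → . L], [X → . S], [X → . d X c], [X → d . X c] }  — shift
  I5: { [L → . d c], [L → . id S S], [L → id . S S], [S → . L X], [S → . S d Y] }  — shift
  I6: { [L → . d c], [L → . id S S], [S → . L X], [S → . S d Y], [S → L . X], [X → . L], [X → . S], [X → . d X c] }  — shift
  I7: { [L → . d c], [L → . id S S], [L → id S . S], [S → . L X], [S → . S d Y], [S → S . d Y] }  — shift
  I8: { [L → d . c] }  — shift
  I9: { [L → d c .] }  — reduce
  I10: { [L → id S S .], [S → S . d Y] }  — shift, reduce
  I11: { [L → d . c], [S → S d . Y], [Y → .] }  — shift, reduce
  I12: { [S → S d Y .] }  — reduce
  I13: { [S → S d . Y], [Y → .] }  — reduce
  I14: { [S → L X .] }  — reduce
  I15: { [X → d X . c] }  — shift
  I16: { [X → d X c .] }  — reduce

I1 contains reduce item [X → L .] and shift items [L → . d c], [L → . id S S], [X → . d X c] — shift-reduce conflict.
I2 contains reduce item [X → S .] and shift item [S → S . d Y] — shift-reduce conflict.
I10 contains reduce item [L → id S S .] and shift item [S → S . d Y] — shift-reduce conflict.
I11 contains reduce item [Y → .] and shift item [L → d . c] — shift-reduce conflict.

Answer: Yes — I1: [X → L .] vs [L → . d c]; I2: [X → S .] vs [S → S . d Y]; I10: [L → id S S .] vs [S → S . d Y]; I11: [Y → .] vs [L → d . c]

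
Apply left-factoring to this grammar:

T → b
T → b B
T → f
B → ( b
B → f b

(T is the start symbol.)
Left-factoring transforms A → αβ₁ | αβ₂ into A → αA' and A' → β₁ | β₂
(α is the longest common prefix among the alternatives). Repeat until
no nonterminal has two alternatives with a common prefix.

Round 1: T has alternatives sharing prefix 'b'. Introduce T': T → b T'
  Add: T' → ε
  Add: T' → B

No remaining common prefixes — done.

Resulting grammar:
T → b T'
T' → ε
T' → B
T → f
B → ( b
B → f b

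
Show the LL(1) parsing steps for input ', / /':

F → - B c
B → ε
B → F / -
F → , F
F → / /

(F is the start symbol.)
Stack is shown with the top on the left.

Stack  Input    Action
----------------------
F $    , / / $  output F → , F
, F $  , / / $  match ','
F $    / / $    output F → / /
/ / $  / / $    match '/'
/ $    / $      match '/'
$      $        accept

The string is accepted.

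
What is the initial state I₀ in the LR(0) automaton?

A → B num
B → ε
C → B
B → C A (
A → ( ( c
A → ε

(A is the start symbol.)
{ [A → . ( ( c], [A → . B num], [A → .], [A' → . A], [B → . C A (], [B → .], [C → . B] }

First, augment the grammar with A' → A
I₀ = CLOSURE({ [A' → . A] }):
  [A' → . A] has the dot before A: add [A → . B num], [A → . ( ( c], [A → .]
  [A → . B num] has the dot before B: add [B → .], [B → . C A (]
  [B → . C A (] has the dot before C: add [C → . B]
No further items can be added.

I₀ = { [A → . ( ( c], [A → . B num], [A → .], [A' → . A], [B → . C A (], [B → .], [C → . B] }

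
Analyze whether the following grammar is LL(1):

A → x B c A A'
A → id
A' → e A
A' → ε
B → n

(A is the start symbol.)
No. Predict set conflict for A': { 'e' }

Relevant sets:
  FOLLOW(A') = { $, 'e' }

For A:
  PREDICT(A → x B c A A') = { 'x' }
  PREDICT(A → id) = { 'id' }
For A':
  PREDICT(A' → e A) = { 'e' }
  PREDICT(A' → ε) = { $, 'e' }
B has a single production, so nothing to check there.

Conflict found: Predict set conflict for A': { 'e' }
The grammar is NOT LL(1).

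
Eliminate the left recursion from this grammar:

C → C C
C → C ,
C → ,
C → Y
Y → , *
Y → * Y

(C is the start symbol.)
C → , C'
C → Y C'
C' → C C'
C' → , C'
C' → ε
Y → , *
Y → * Y

C is directly left-recursive. The standard transformation for
  A → A α₁ | ... | A α_m | β₁ | ... | β_n
is
  A  → β₁ A' | ... | β_n A'
  A' → α₁ A' | ... | α_m A' | ε

C → , becomes C → , C'
C → Y becomes C → Y C'
C → C C becomes C' → C C'
C → C , becomes C' → , C'
Add C' → ε

Productions for other non-terminals are unchanged:
  Y → , *
  Y → * Y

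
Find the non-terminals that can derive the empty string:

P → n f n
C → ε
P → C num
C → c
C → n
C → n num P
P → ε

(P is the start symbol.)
A non-terminal is nullable if it can derive ε (the empty string): either it has an ε-production, or it has a production whose right-hand side consists entirely of nullable non-terminals.

ε-productions: C → ε, P → ε
So C, P are immediately nullable.
Every non-terminal is now nullable.
Nullable = { 'C', 'P' }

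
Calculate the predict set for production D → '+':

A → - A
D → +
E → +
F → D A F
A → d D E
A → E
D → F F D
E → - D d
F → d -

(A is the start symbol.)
{ '+' }

PREDICT(D → '+') = (FIRST(RHS) \ {ε}) ∪ (FOLLOW(D) if ε ∈ FIRST(RHS), i.e. RHS ⇒* ε)
FIRST('+') = { '+' }
ε ∉ FIRST('+'), so FOLLOW(D) is not added.
PREDICT(D → '+') = { '+' }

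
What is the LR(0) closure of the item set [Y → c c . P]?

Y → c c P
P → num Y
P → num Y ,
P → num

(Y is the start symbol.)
To compute CLOSURE, for each item [A → α.Bβ] where B is a non-terminal, add [B → .γ] for all productions B → γ; repeat for the newly added items until nothing changes.

Start with: [Y → c c . P]
  [Y → c c . P] has the dot before P: add [P → . num Y], [P → . num Y ,], [P → . num]
No further items can be added.

CLOSURE = { [P → . num Y ,], [P → . num Y], [P → . num], [Y → c c . P] }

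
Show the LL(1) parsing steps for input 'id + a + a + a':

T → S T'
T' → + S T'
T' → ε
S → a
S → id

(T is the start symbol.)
Stack is shown with the top on the left.

Stack     Input             Action
----------------------------------
T $       id + a + a + a $  output T → S T'
S T' $    id + a + a + a $  output S → id
id T' $   id + a + a + a $  match 'id'
T' $      + a + a + a $     output T' → + S T'
+ S T' $  + a + a + a $     match '+'
S T' $    a + a + a $       output S → a
a T' $    a + a + a $       match 'a'
T' $      + a + a $         output T' → + S T'
+ S T' $  + a + a $         match '+'
S T' $    a + a $           output S → a
a T' $    a + a $           match 'a'
T' $      + a $             output T' → + S T'
+ S T' $  + a $             match '+'
S T' $    a $               output S → a
a T' $    a $               match 'a'
T' $      $                 output T' → ε
$         $                 accept

The string is accepted.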